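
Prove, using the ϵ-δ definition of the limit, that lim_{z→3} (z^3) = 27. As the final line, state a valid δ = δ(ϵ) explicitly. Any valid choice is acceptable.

Let ϵ > 0 be given. We seek δ > 0 with 0 < |z − 3| < δ ⇒ |z^3 − 27| < ϵ.
Factor: z^3 − 27 = (z − 3)(z^2 + 3z + 9), so |z^3 − 27| = |z − 3|·|z^2 + 3z + 9|.
Impose δ ≤ 1 so that |z| < 4; then |z^2 + 3z + 9| ≤ 37.
Hence |z^3 − 27| ≤ 37|z − 3|, which is < ϵ once |z − 3| < ϵ/37.
Take δ = min(1, ϵ/37). If 0 < |z − 3| < δ then both bounds hold and |z^3 − 27| ≤ 37|z − 3| < 37·(ϵ/37) = ϵ.

δ = min(1, ϵ/37)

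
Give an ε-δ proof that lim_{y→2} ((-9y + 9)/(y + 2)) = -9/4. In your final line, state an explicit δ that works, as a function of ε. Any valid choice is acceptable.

δ = min(2, (8/27)ε)

Fix ε > 0. We want δ > 0 with 0 < |y − 2| < δ ⇒ |(-9y + 9)/(y + 2) + 9/4| < ε.
Combining over a common denominator, (-9y + 9)/(y + 2) + 9/4 = [(-9y + 9)·4 − (-9)·(y + 2)] / [4·(y + 2)] = -27(y − 2) / (4(y + 2)).
So |(-9y + 9)/(y + 2) + 9/4| = 27|y − 2| / (4·|y + 2|).
Restrict δ ≤ 2. Then |y − 2| < 2 gives |y + 2| = |(y − 2) + 4| ≥ 4 − 2 = 2.
Hence |(-9y + 9)/(y + 2) + 9/4| < 27|y − 2|/(4·2) = (27/8)|y − 2|, which is < ε once |y − 2| < (8/27)ε.
Take δ = min(2, (8/27)ε). Then 0 < |y − 2| < δ forces both bounds, so |(-9y + 9)/(y + 2) + 9/4| < ε.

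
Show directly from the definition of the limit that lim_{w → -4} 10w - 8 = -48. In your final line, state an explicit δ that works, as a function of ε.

δ = ε/10

Let ε > 0. We need δ > 0 so that 0 < |w + 4| < δ implies |(10w - 8) + 48| < ε.
|(10w - 8) + 48| = |10w + 40| = 10|w + 4|.
So 10|w + 4| < ε exactly when |w + 4| < ε/10.
Take δ = ε/10. If 0 < |w + 4| < δ then |(10w - 8) + 48| = 10|w + 4| < 10·(ε/10) = ε.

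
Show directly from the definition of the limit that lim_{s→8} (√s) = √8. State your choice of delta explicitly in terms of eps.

Suppose eps > 0. We want delta > 0 such that 0 < |s − 8| < delta implies |√s − √8| < eps.
Multiplying by the conjugate, |√s − √8| = |s − 8|/(√s + √8).
Restrict delta ≤ 8 so that |s − 8| < 8 forces s > 0, and then √s + √8 > √8.
Hence |√s − √8| < |s − 8|/√8, which is < eps once |s − 8| < √8·eps.
Take delta = min(8, √8·eps). If 0 < |s − 8| < delta then s > 0 and |√s − √8| < |s − 8|/√8 < eps.

delta = min(8, √8·eps)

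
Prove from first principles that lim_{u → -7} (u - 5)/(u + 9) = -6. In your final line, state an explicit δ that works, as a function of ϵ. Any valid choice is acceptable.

δ = min(1, (1/7)ϵ)

Suppose ϵ > 0. We want δ > 0 with 0 < |u + 7| < δ ⇒ |(u - 5)/(u + 9) + 6| < ϵ.
Combining over a common denominator, (u - 5)/(u + 9) + 6 = [(u - 5)·2 − (-12)·(u + 9)] / [2·(u + 9)] = 14(u + 7) / (2(u + 9)).
So |(u - 5)/(u + 9) + 6| = 14|u + 7| / (2·|u + 9|).
Require δ ≤ 1, so |u + 9| ≥ |2| − |u + 7| > 2 − 1 = 1.
Hence |(u - 5)/(u + 9) + 6| < 14|u + 7|/(2·1) = 7|u + 7|, which is < ϵ once |u + 7| < (1/7)ϵ.
Take δ = min(1, (1/7)ϵ). Then 0 < |u + 7| < δ forces both bounds, so |(u - 5)/(u + 9) + 6| < ϵ.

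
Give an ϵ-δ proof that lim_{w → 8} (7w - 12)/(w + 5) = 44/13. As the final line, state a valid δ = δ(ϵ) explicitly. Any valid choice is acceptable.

Fix ϵ > 0. We want δ > 0 with 0 < |w − 8| < δ ⇒ |(7w - 12)/(w + 5) − (44/13)| < ϵ.
Combining over a common denominator, (7w - 12)/(w + 5) − (44/13) = [(7w - 12)·13 − 44·(w + 5)] / [13·(w + 5)] = 47(w − 8) / (13(w + 5)).
So |(7w - 12)/(w + 5) − (44/13)| = 47|w − 8| / (13·|w + 5|).
Restrict δ ≤ 13/2. Then |w − 8| < 13/2 gives |w + 5| = |(w − 8) + 13| ≥ 13 − 13/2 = 13/2.
Hence |(7w - 12)/(w + 5) − (44/13)| < 47|w − 8|/(13·(13/2)) = (94/169)|w − 8|, which is < ϵ once |w − 8| < (169/94)ϵ.
Take δ = min(13/2, (169/94)ϵ). Then 0 < |w − 8| < δ forces both bounds, so |(7w - 12)/(w + 5) − (44/13)| < ϵ.

δ = min(13/2, (169/94)ϵ)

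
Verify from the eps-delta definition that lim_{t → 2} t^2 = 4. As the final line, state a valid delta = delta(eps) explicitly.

delta = min(1, eps/5)

Let eps > 0 be given. We seek delta > 0 with 0 < |t − 2| < delta ⇒ |t^2 − 4| < eps.
Factor: t^2 − 4 = (t − 2)(t + 2), so |t^2 − 4| = |t − 2|·|t + 2|.
Restrict delta ≤ 1. Then |t − 2| < 1 gives |t| < 3, so by the triangle inequality |t + 2| ≤ 3 + 2 = 5.
Hence |t^2 − 4| ≤ 5|t − 2|, which is < eps once |t − 2| < eps/5.
Take delta = min(1, eps/5). If 0 < |t − 2| < delta then both bounds hold and |t^2 − 4| ≤ 5|t − 2| < 5·(eps/5) = eps.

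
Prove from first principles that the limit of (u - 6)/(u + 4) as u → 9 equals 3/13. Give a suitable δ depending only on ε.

Fix ε > 0. We want δ > 0 with 0 < |u − 9| < δ ⇒ |(u - 6)/(u + 4) − (3/13)| < ε.
Combining over a common denominator, (u - 6)/(u + 4) − (3/13) = [(u - 6)·13 − 3·(u + 4)] / [13·(u + 4)] = 10(u − 9) / (13(u + 4)).
So |(u - 6)/(u + 4) − (3/13)| = 10|u − 9| / (13·|u + 4|).
Restrict δ ≤ 13/2. Then |u − 9| < 13/2 gives |u + 4| = |(u − 9) + 13| ≥ 13 − 13/2 = 13/2.
Hence |(u - 6)/(u + 4) − (3/13)| < 10|u − 9|/(13·(13/2)) = (20/169)|u − 9|, which is < ε once |u − 9| < (169/20)ε.
Take δ = min(13/2, (169/20)ε). Then 0 < |u − 9| < δ forces both bounds, so |(u - 6)/(u + 4) − (3/13)| < ε.

δ = min(13/2, (169/20)ε)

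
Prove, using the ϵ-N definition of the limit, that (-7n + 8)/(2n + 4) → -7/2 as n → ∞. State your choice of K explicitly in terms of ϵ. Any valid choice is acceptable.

Let ϵ > 0 be given. For n ≥ 1, |(-7n + 8)/(2n + 4) + 7/2| = |44|/(2(2n + 4)) = 44/(2(2n + 4)).
Since 2n + 4 ≥ 2n for n ≥ 1, this is ≤ 44/(2·2n) = 11/n.
So |(-7n + 8)/(2n + 4) + 7/2| < ϵ whenever n > 11/ϵ.
Take K = 11/ϵ. If n > K then |(-7n + 8)/(2n + 4) + 7/2| ≤ 11/n < ϵ.

K = 11/ϵ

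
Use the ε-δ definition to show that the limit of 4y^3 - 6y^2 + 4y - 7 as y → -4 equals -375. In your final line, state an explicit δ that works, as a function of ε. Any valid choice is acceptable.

δ = min(1, ε/302)

Let ε > 0. We want δ > 0 such that 0 < |y + 4| < δ implies |(4y^3 - 6y^2 + 4y - 7) + 375| < ε.
(4y^3 - 6y^2 + 4y - 7) + 375 = 4y^3 - 6y^2 + 4y + 368 = (y + 4)(4y^2 - 22y + 92).
So |(4y^3 - 6y^2 + 4y - 7) + 375| = |y + 4|·|4y^2 - 22y + 92|.
Require δ ≤ 1. Then |y + 4| < 1 gives |y| < 5, and by the triangle inequality |4y^2 - 22y + 92| ≤ 4·5^2 + 22·5 + 92 = 302.
Hence |(4y^3 - 6y^2 + 4y - 7) + 375| ≤ 302|y + 4| < ε provided |y + 4| < ε/302.
Choosing δ = min(1, ε/302) ensures both conditions, hence |(4y^3 - 6y^2 + 4y - 7) + 375| < ε.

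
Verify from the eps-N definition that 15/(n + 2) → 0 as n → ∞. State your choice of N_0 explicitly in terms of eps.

N_0 = 15/eps

Suppose eps > 0. For n ≥ 1, |15/(n + 2) − 0| = 15/(n + 2) ≤ 15/n.
We need 15/n < eps, i.e. n > 15/eps.
Take N_0 = 15/eps. If n > N_0 then |15/(n + 2)| ≤ 15/n < eps.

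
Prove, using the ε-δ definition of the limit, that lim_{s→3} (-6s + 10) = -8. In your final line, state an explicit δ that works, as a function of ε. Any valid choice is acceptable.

Suppose ε > 0. We need δ > 0 so that 0 < |s − 3| < δ implies |(-6s + 10) + 8| < ε.
Since (-6s + 10) + 8 = -6(s − 3), we have |(-6s + 10) + 8| = 6|s − 3|.
So 6|s − 3| < ε exactly when |s − 3| < ε/6.
Take δ = ε/6. If 0 < |s − 3| < δ then |(-6s + 10) + 8| = 6|s − 3| < 6·(ε/6) = ε.

δ = ε/6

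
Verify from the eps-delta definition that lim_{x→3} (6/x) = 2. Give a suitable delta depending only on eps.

Fix eps > 0. We seek delta > 0 such that 0 < |x − 3| < delta implies |6/x − 2| < eps.
|6/x − 2| = 6·|3 − x|/(3·|x|) = 6|x − 3|/(3|x|).
Require delta ≤ 3/2 so that |x| > 3 − 3/2 = 3/2, hence 3|x| > 9/2.
Then |6/x − 2| < 6|x − 3|/(9/2), which is < eps when |x − 3| < (3/4)eps.
Take delta = min(3/2, (3/4)eps). Then 0 < |x − 3| < delta gives both |x − 3| < 3/2 and |x − 3| < (3/4)eps, so |6/x − 2| < eps.

delta = min(3/2, (3/4)eps)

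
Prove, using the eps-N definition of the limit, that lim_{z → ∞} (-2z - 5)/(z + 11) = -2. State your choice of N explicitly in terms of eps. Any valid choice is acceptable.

Let eps > 0. We seek N > 0 such that z > N implies |(-2z - 5)/(z + 11) + 2| < eps.
(-2z - 5)/(z + 11) + 2 = ((-2z - 5) − (-2)(z + 11)) / ((z + 11)) = 17/((z + 11)).
For z > 0 we have z + 11 > z, so |(-2z - 5)/(z + 11) + 2| = 17/((z + 11)) < 17/(z) = 17/z.
Thus |(-2z - 5)/(z + 11) + 2| < eps whenever z > 17/eps.
Take N = 17/eps. If z > N then |(-2z - 5)/(z + 11) + 2| < 17/z < eps.

N = 17/eps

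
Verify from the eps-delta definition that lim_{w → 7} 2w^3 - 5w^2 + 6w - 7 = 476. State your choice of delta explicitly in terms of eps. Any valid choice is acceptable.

Let eps > 0 be given. We want delta > 0 such that 0 < |w − 7| < delta implies |(2w^3 - 5w^2 + 6w - 7) − 476| < eps.
(2w^3 - 5w^2 + 6w - 7) − 476 = 2w^3 - 5w^2 + 6w - 483 = (w − 7)(2w^2 + 9w + 69).
So |(2w^3 - 5w^2 + 6w - 7) − 476| = |w − 7|·|2w^2 + 9w + 69|.
Assume first that |w − 7| < 2, so |w| < 9. Then |2w^2 + 9w + 69| ≤ 2·9^2 + 9·9 + 69 = 312.
Hence |(2w^3 - 5w^2 + 6w - 7) − 476| ≤ 312|w − 7| < eps provided |w − 7| < eps/312.
Take delta = min(2, eps/312). Then 0 < |w − 7| < delta gives both |w − 7| < 2 and |w − 7| < eps/312, so |(2w^3 - 5w^2 + 6w - 7) − 476| < eps.

delta = min(2, eps/312)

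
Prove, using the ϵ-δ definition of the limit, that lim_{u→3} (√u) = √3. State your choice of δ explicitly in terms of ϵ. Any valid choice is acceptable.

δ = min(3, √3·ϵ)

Fix ϵ > 0. We want δ > 0 such that 0 < |u − 3| < δ implies |√u − √3| < ϵ.
Multiplying by the conjugate, |√u − √3| = |u − 3|/(√u + √3).
Restrict δ ≤ 3 so that |u − 3| < 3 forces u > 0, and then √u + √3 > √3.
Hence |√u − √3| < |u − 3|/√3, which is < ϵ once |u − 3| < √3·ϵ.
Take δ = min(3, √3·ϵ). If 0 < |u − 3| < δ then u > 0 and |√u − √3| < |u − 3|/√3 < ϵ.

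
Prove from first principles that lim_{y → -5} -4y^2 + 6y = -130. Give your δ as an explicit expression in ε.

Suppose ε > 0. We want δ > 0 such that 0 < |y + 5| < δ implies |(-4y^2 + 6y) + 130| < ε.
(-4y^2 + 6y) + 130 = -4y^2 + 6y + 130 = (y + 5)(-4y + 26).
So |(-4y^2 + 6y) + 130| = |y + 5|·|-4y + 26|.
Require δ ≤ 1. Then |y + 5| < 1 gives |y| < 6, and by the triangle inequality |-4y + 26| ≤ 4·6 + 26 = 50.
Hence |(-4y^2 + 6y) + 130| ≤ 50|y + 5| < ε provided |y + 5| < ε/50.
Choosing δ = min(1, ε/50) ensures both conditions, hence |(-4y^2 + 6y) + 130| < ε.

δ = min(1, ε/50)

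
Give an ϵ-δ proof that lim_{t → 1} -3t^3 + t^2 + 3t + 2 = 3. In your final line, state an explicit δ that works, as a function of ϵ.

Let ϵ > 0. We want δ > 0 such that 0 < |t − 1| < δ implies |(-3t^3 + t^2 + 3t + 2) − 3| < ϵ.
(-3t^3 + t^2 + 3t + 2) − 3 = -3t^3 + t^2 + 3t - 1 = (t − 1)(-3t^2 - 2t + 1).
So |(-3t^3 + t^2 + 3t + 2) − 3| = |t − 1|·|-3t^2 - 2t + 1|.
Assume first that |t − 1| < 1, so |t| < 2. Then |-3t^2 - 2t + 1| ≤ 3·2^2 + 2·2 + 1 = 17.
Hence |(-3t^3 + t^2 + 3t + 2) − 3| ≤ 17|t − 1| < ϵ provided |t − 1| < ϵ/17.
Choosing δ = min(1, ϵ/17) ensures both conditions, hence |(-3t^3 + t^2 + 3t + 2) − 3| < ϵ.

δ = min(1, ϵ/17)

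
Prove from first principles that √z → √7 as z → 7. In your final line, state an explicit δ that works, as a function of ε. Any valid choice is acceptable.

Suppose ε > 0. We want δ > 0 such that 0 < |z − 7| < δ implies |√z − √7| < ε.
Rationalise: √z − √7 = (z − 7)/(√z + √7), so |√z − √7| = |z − 7|/(√z + √7).
Restrict δ ≤ 7 so that |z − 7| < 7 forces z > 0, and then √z + √7 > √7.
Hence |√z − √7| < |z − 7|/√7, which is < ε once |z − 7| < √7·ε.
Take δ = min(7, √7·ε). If 0 < |z − 7| < δ then z > 0 and |√z − √7| < |z − 7|/√7 < ε.

δ = min(7, √7·ε)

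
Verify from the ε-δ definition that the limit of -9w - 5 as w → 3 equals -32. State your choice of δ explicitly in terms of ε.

δ = ε/9

Let ε > 0 be given. We need δ > 0 so that 0 < |w − 3| < δ implies |(-9w - 5) + 32| < ε.
Since (-9w - 5) + 32 = -9(w − 3), we have |(-9w - 5) + 32| = 9|w − 3|.
Thus it suffices that |w − 3| < ε/9.
Take δ = ε/9. If 0 < |w − 3| < δ then |(-9w - 5) + 32| = 9|w − 3| < 9·(ε/9) = ε.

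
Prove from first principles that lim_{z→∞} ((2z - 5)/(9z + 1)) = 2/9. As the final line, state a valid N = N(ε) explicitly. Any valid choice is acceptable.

N = (47/81)/ε

Let ε > 0 be given. We seek N > 0 such that z > N implies |(2z - 5)/(9z + 1) − (2/9)| < ε.
(2z - 5)/(9z + 1) − (2/9) = (9(2z - 5) − 2(9z + 1)) / (9(9z + 1)) = -47/(9(9z + 1)).
For z > 0 we have 9z + 1 > 9z, so |(2z - 5)/(9z + 1) − (2/9)| = 47/(9(9z + 1)) < 47/(9·9z) = (47/81)/z.
Thus |(2z - 5)/(9z + 1) − (2/9)| < ε whenever z > (47/81)/ε.
Take N = (47/81)/ε. If z > N then |(2z - 5)/(9z + 1) − (2/9)| < (47/81)/z < ε.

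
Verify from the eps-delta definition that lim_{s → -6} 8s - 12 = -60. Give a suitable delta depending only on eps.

delta = eps/8

Fix eps > 0. We need delta > 0 so that 0 < |s + 6| < delta implies |(8s - 12) + 60| < eps.
Since (8s - 12) + 60 = 8(s + 6), we have |(8s - 12) + 60| = 8|s + 6|.
Thus it suffices that |s + 6| < eps/8.
Choosing delta = eps/8 gives |(8s - 12) + 60| = 8|s + 6| < eps whenever |s + 6| < delta.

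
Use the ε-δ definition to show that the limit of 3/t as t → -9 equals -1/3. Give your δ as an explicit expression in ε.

δ = min(9/2, (27/2)ε)

Let ε > 0 be given. We seek δ > 0 such that 0 < |t + 9| < δ implies |3/t + 1/3| < ε.
|3/t + 1/3| = 3·|-9 − t|/(9·|t|) = 3|t + 9|/(9|t|).
Restrict δ ≤ 9/2. Then |t + 9| < 9/2 gives |t| > 9/2, so 9|t| > 81/2.
Then |3/t + 1/3| < 3|t + 9|/(81/2), which is < ε when |t + 9| < (27/2)ε.
Take δ = min(9/2, (27/2)ε). Then 0 < |t + 9| < δ gives both |t + 9| < 9/2 and |t + 9| < (27/2)ε, so |3/t + 1/3| < ε.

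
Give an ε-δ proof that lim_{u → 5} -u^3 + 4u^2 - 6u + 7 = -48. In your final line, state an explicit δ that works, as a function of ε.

δ = min(1, ε/53)

Let ε > 0 be given. We want δ > 0 such that 0 < |u − 5| < δ implies |(-u^3 + 4u^2 - 6u + 7) + 48| < ε.
(-u^3 + 4u^2 - 6u + 7) + 48 = -u^3 + 4u^2 - 6u + 55 = (u − 5)(-u^2 - u - 11).
So |(-u^3 + 4u^2 - 6u + 7) + 48| = |u − 5|·|-u^2 - u - 11|.
Assume first that |u − 5| < 1, so |u| < 6. Then |-u^2 - u - 11| ≤ 6^2 + 6 + 11 = 53.
Hence |(-u^3 + 4u^2 - 6u + 7) + 48| ≤ 53|u − 5| < ε provided |u − 5| < ε/53.
Choosing δ = min(1, ε/53) ensures both conditions, hence |(-u^3 + 4u^2 - 6u + 7) + 48| < ε.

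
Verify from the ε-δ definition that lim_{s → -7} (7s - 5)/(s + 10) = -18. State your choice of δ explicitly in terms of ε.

δ = min(3/2, (3/50)ε)

Let ε > 0 be given. We want δ > 0 with 0 < |s + 7| < δ ⇒ |(7s - 5)/(s + 10) + 18| < ε.
Combining over a common denominator, (7s - 5)/(s + 10) + 18 = [(7s - 5)·3 − (-54)·(s + 10)] / [3·(s + 10)] = 75(s + 7) / (3(s + 10)).
So |(7s - 5)/(s + 10) + 18| = 75|s + 7| / (3·|s + 10|).
Restrict δ ≤ 3/2. Then |s + 7| < 3/2 gives |s + 10| = |(s + 7) + 3| ≥ 3 − 3/2 = 3/2.
Hence |(7s - 5)/(s + 10) + 18| < 75|s + 7|/(3·(3/2)) = (50/3)|s + 7|, which is < ε once |s + 7| < (3/50)ε.
Take δ = min(3/2, (3/50)ε). Then 0 < |s + 7| < δ forces both bounds, so |(7s - 5)/(s + 10) + 18| < ε.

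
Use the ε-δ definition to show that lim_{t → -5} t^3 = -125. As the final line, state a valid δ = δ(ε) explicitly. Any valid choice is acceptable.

δ = min(1, ε/91)

Let ε > 0. We seek δ > 0 with 0 < |t + 5| < δ ⇒ |t^3 + 125| < ε.
Factor: t^3 + 125 = (t + 5)(t^2 - 5t + 25), so |t^3 + 125| = |t + 5|·|t^2 - 5t + 25|.
Restrict δ ≤ 1. Then |t + 5| < 1 gives |t| < 6, so by the triangle inequality |t^2 - 5t + 25| ≤ 6^2 + 5·6 + 25 = 91.
Hence |t^3 + 125| ≤ 91|t + 5|, which is < ε once |t + 5| < ε/91.
Take δ = min(1, ε/91). If 0 < |t + 5| < δ then both bounds hold and |t^3 + 125| ≤ 91|t + 5| < 91·(ε/91) = ε.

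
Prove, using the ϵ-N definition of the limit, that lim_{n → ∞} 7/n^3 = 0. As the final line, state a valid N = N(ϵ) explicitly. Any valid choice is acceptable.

N = (7/ϵ)^{1/3}

Fix ϵ > 0. For n ≥ 1, |7/n^3 − 0| = 7/n^3.
7/n^3 < ϵ ⇔ n^3 > 7/ϵ ⇔ n > (7/ϵ)^{1/3}.
Take N = (7/ϵ)^{1/3}. Then n > N implies 7/n^3 < ϵ.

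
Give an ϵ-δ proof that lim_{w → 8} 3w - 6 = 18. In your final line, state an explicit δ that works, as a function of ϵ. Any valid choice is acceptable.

δ = ϵ/3

Suppose ϵ > 0. We need δ > 0 so that 0 < |w − 8| < δ implies |(3w - 6) − 18| < ϵ.
|(3w - 6) − 18| = |3w - 24| = 3|w − 8|.
So 3|w − 8| < ϵ exactly when |w − 8| < ϵ/3.
Choosing δ = ϵ/3 gives |(3w - 6) − 18| = 3|w − 8| < ϵ whenever |w − 8| < δ.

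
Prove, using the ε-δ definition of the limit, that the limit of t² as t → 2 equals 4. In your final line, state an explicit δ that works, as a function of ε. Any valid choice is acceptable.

δ = min(2, ε/6)

Let ε > 0 be given. We seek δ > 0 with 0 < |t − 2| < δ ⇒ |t² − 4| < ε.
Factor: t² − 4 = (t − 2)(t + 2), so |t² − 4| = |t − 2|·|t + 2|.
Restrict δ ≤ 2. Then |t − 2| < 2 gives |t| < 4, so by the triangle inequality |t + 2| ≤ 4 + 2 = 6.
Hence |t² − 4| ≤ 6|t − 2|, which is < ε once |t − 2| < ε/6.
Take δ = min(2, ε/6). If 0 < |t − 2| < δ then both bounds hold and |t² − 4| ≤ 6|t − 2| < 6·(ε/6) = ε.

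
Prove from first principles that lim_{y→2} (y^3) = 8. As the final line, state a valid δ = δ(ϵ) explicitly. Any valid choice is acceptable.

δ = min(1, ϵ/19)

Let ϵ > 0 be given. We seek δ > 0 with 0 < |y − 2| < δ ⇒ |y^3 − 8| < ϵ.
Factor: y^3 − 8 = (y − 2)(y^2 + 2y + 4), so |y^3 − 8| = |y − 2|·|y^2 + 2y + 4|.
Restrict δ ≤ 1. Then |y − 2| < 1 gives |y| < 3, so by the triangle inequality |y^2 + 2y + 4| ≤ 3^2 + 2·3 + 4 = 19.
Hence |y^3 − 8| ≤ 19|y − 2|, which is < ϵ once |y − 2| < ϵ/19.
Take δ = min(1, ϵ/19). If 0 < |y − 2| < δ then both bounds hold and |y^3 − 8| ≤ 19|y − 2| < 19·(ϵ/19) = ϵ.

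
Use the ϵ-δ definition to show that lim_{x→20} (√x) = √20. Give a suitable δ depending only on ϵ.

δ = min(20, √20·ϵ)

Let ϵ > 0. We want δ > 0 such that 0 < |x − 20| < δ implies |√x − √20| < ϵ.
Multiplying by the conjugate, |√x − √20| = |x − 20|/(√x + √20).
Restrict δ ≤ 20 so that |x − 20| < 20 forces x > 0, and then √x + √20 > √20.
Hence |√x − √20| < |x − 20|/√20, which is < ϵ once |x − 20| < √20·ϵ.
Take δ = min(20, √20·ϵ). If 0 < |x − 20| < δ then x > 0 and |√x − √20| < |x − 20|/√20 < ϵ.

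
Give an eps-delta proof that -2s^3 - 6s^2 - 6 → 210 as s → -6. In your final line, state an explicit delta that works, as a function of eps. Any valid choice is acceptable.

Let eps > 0 be given. We want delta > 0 such that 0 < |s + 6| < delta implies |(-2s^3 - 6s^2 - 6) − 210| < eps.
(-2s^3 - 6s^2 - 6) − 210 = -2s^3 - 6s^2 - 216 = (s + 6)(-2s^2 + 6s - 36).
So |(-2s^3 - 6s^2 - 6) − 210| = |s + 6|·|-2s^2 + 6s - 36|.
Require delta ≤ 1. Then |s + 6| < 1 gives |s| < 7, and by the triangle inequality |-2s^2 + 6s - 36| ≤ 2·7^2 + 6·7 + 36 = 176.
Hence |(-2s^3 - 6s^2 - 6) − 210| ≤ 176|s + 6| < eps provided |s + 6| < eps/176.
Take delta = min(1, eps/176). Then 0 < |s + 6| < delta gives both |s + 6| < 1 and |s + 6| < eps/176, so |(-2s^3 - 6s^2 - 6) − 210| < eps.

delta = min(1, eps/176)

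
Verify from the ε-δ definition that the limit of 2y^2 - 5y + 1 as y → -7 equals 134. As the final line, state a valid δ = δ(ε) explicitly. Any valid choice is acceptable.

Suppose ε > 0. We want δ > 0 such that 0 < |y + 7| < δ implies |(2y^2 - 5y + 1) − 134| < ε.
(2y^2 - 5y + 1) − 134 = 2y^2 - 5y - 133 = (y + 7)(2y - 19).
So |(2y^2 - 5y + 1) − 134| = |y + 7|·|2y - 19|.
Require δ ≤ 1. Then |y + 7| < 1 gives |y| < 8, and by the triangle inequality |2y - 19| ≤ 2·8 + 19 = 35.
Hence |(2y^2 - 5y + 1) − 134| ≤ 35|y + 7| < ε provided |y + 7| < ε/35.
Take δ = min(1, ε/35). Then 0 < |y + 7| < δ gives both |y + 7| < 1 and |y + 7| < ε/35, so |(2y^2 - 5y + 1) − 134| < ε.

δ = min(1, ε/35)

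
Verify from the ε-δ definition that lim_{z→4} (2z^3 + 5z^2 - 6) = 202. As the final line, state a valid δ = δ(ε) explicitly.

δ = min(1, ε/167)

Fix ε > 0. We want δ > 0 such that 0 < |z − 4| < δ implies |(2z^3 + 5z^2 - 6) − 202| < ε.
(2z^3 + 5z^2 - 6) − 202 = 2z^3 + 5z^2 - 208 = (z − 4)(2z^2 + 13z + 52).
So |(2z^3 + 5z^2 - 6) − 202| = |z − 4|·|2z^2 + 13z + 52|.
Require δ ≤ 1. Then |z − 4| < 1 gives |z| < 5, and by the triangle inequality |2z^2 + 13z + 52| ≤ 2·5^2 + 13·5 + 52 = 167.
Hence |(2z^3 + 5z^2 - 6) − 202| ≤ 167|z − 4| < ε provided |z − 4| < ε/167.
Take δ = min(1, ε/167). Then 0 < |z − 4| < δ gives both |z − 4| < 1 and |z − 4| < ε/167, so |(2z^3 + 5z^2 - 6) − 202| < ε.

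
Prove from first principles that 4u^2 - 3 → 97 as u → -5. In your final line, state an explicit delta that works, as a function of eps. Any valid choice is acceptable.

Let eps > 0 be given. We want delta > 0 such that 0 < |u + 5| < delta implies |(4u^2 - 3) − 97| < eps.
(4u^2 - 3) − 97 = 4u^2 - 100 = (u + 5)(4u - 20).
So |(4u^2 - 3) − 97| = |u + 5|·|4u - 20|.
Assume first that |u + 5| < 1, so |u| < 6. Then |4u - 20| ≤ 4·6 + 20 = 44.
Hence |(4u^2 - 3) − 97| ≤ 44|u + 5| < eps provided |u + 5| < eps/44.
Take delta = min(1, eps/44). Then 0 < |u + 5| < delta gives both |u + 5| < 1 and |u + 5| < eps/44, so |(4u^2 - 3) − 97| < eps.

delta = min(1, eps/44)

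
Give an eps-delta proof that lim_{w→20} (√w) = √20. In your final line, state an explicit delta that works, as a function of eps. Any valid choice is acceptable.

Let eps > 0 be given. We want delta > 0 such that 0 < |w − 20| < delta implies |√w − √20| < eps.
Rationalise: √w − √20 = (w − 20)/(√w + √20), so |√w − √20| = |w − 20|/(√w + √20).
Restrict delta ≤ 20 so that |w − 20| < 20 forces w > 0, and then √w + √20 > √20.
Hence |√w − √20| < |w − 20|/√20, which is < eps once |w − 20| < √20·eps.
Take delta = min(20, √20·eps). If 0 < |w − 20| < delta then w > 0 and |√w − √20| < |w − 20|/√20 < eps.

delta = min(20, √20·eps)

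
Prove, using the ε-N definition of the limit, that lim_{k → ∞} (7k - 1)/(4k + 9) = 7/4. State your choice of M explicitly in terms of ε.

Let ε > 0. For k ≥ 1, |(7k - 1)/(4k + 9) − (7/4)| = |-67|/(4(4k + 9)) = 67/(4(4k + 9)).
Since 4k + 9 ≥ 4k for k ≥ 1, this is ≤ 67/(4·4k) = (67/16)/k.
So |(7k - 1)/(4k + 9) − (7/4)| < ε whenever k > (67/16)/ε.
Take M = (67/16)/ε. If k > M then |(7k - 1)/(4k + 9) − (7/4)| ≤ (67/16)/k < ε.

M = (67/16)/ε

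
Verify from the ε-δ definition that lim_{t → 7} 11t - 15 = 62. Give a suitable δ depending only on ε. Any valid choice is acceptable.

δ = ε/11

Fix ε > 0. We need δ > 0 so that 0 < |t − 7| < δ implies |(11t - 15) − 62| < ε.
Since (11t - 15) − 62 = 11(t − 7), we have |(11t - 15) − 62| = 11|t − 7|.
Thus it suffices that |t − 7| < ε/11.
Choosing δ = ε/11 gives |(11t - 15) − 62| = 11|t − 7| < ε whenever |t − 7| < δ.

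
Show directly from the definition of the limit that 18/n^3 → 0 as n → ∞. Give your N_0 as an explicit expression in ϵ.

Suppose ϵ > 0. For n ≥ 1, |18/n^3 − 0| = 18/n^3.
18/n^3 < ϵ ⇔ n^3 > 18/ϵ ⇔ n > (18/ϵ)^{1/3}.
Take N_0 = (18/ϵ)^{1/3}. Then n > N_0 implies 18/n^3 < ϵ.

N_0 = (18/ϵ)^{1/3}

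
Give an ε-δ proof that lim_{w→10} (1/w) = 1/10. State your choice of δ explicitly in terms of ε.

Let ε > 0 be given. We seek δ > 0 such that 0 < |w − 10| < δ implies |1/w − (1/10)| < ε.
|1/w − (1/10)| = |10 − w|/(10·|w|) = |w − 10|/(10|w|).
Restrict δ ≤ 5. Then |w − 10| < 5 gives |w| > 5, so 10|w| > 50.
Then |1/w − (1/10)| < |w − 10|/50, which is < ε when |w − 10| < 50ε.
Take δ = min(5, 50ε). Then 0 < |w − 10| < δ gives both |w − 10| < 5 and |w − 10| < 50ε, so |1/w − (1/10)| < ε.

δ = min(5, 50ε)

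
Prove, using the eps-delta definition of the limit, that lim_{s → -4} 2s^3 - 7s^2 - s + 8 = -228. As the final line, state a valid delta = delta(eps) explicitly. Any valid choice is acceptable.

Let eps > 0. We want delta > 0 such that 0 < |s + 4| < delta implies |(2s^3 - 7s^2 - s + 8) + 228| < eps.
(2s^3 - 7s^2 - s + 8) + 228 = 2s^3 - 7s^2 - s + 236 = (s + 4)(2s^2 - 15s + 59).
So |(2s^3 - 7s^2 - s + 8) + 228| = |s + 4|·|2s^2 - 15s + 59|.
Assume first that |s + 4| < 1, so |s| < 5. Then |2s^2 - 15s + 59| ≤ 2·5^2 + 15·5 + 59 = 184.
Hence |(2s^3 - 7s^2 - s + 8) + 228| ≤ 184|s + 4| < eps provided |s + 4| < eps/184.
Take delta = min(1, eps/184). Then 0 < |s + 4| < delta gives both |s + 4| < 1 and |s + 4| < eps/184, so |(2s^3 - 7s^2 - s + 8) + 228| < eps.

delta = min(1, eps/184)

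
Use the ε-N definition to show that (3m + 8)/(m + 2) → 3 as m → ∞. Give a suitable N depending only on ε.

Suppose ε > 0. For m ≥ 1, |(3m + 8)/(m + 2) − 3| = |2|/((m + 2)) = 2/((m + 2)).
Since m + 2 ≥ m for m ≥ 1, this is ≤ 2/(m) = 2/m.
So |(3m + 8)/(m + 2) − 3| < ε whenever m > 2/ε.
Take N = 2/ε. If m > N then |(3m + 8)/(m + 2) − 3| ≤ 2/m < ε.

N = 2/ε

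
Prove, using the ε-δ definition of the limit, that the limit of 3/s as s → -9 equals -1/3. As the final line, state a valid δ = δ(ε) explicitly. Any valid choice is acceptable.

δ = min(9/2, (27/2)ε)

Fix ε > 0. We seek δ > 0 such that 0 < |s + 9| < δ implies |3/s + 1/3| < ε.
|3/s + 1/3| = 3·|-9 − s|/(9·|s|) = 3|s + 9|/(9|s|).
Restrict δ ≤ 9/2. Then |s + 9| < 9/2 gives |s| > 9/2, so 9|s| > 81/2.
Then |3/s + 1/3| < 3|s + 9|/(81/2), which is < ε when |s + 9| < (27/2)ε.
Take δ = min(9/2, (27/2)ε). Then 0 < |s + 9| < δ gives both |s + 9| < 9/2 and |s + 9| < (27/2)ε, so |3/s + 1/3| < ε.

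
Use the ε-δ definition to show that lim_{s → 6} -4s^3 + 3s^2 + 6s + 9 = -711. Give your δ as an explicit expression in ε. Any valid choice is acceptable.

δ = min(1, ε/463)

Let ε > 0. We want δ > 0 such that 0 < |s − 6| < δ implies |(-4s^3 + 3s^2 + 6s + 9) + 711| < ε.
(-4s^3 + 3s^2 + 6s + 9) + 711 = -4s^3 + 3s^2 + 6s + 720 = (s − 6)(-4s^2 - 21s - 120).
So |(-4s^3 + 3s^2 + 6s + 9) + 711| = |s − 6|·|-4s^2 - 21s - 120|.
Assume first that |s − 6| < 1, so |s| < 7. Then |-4s^2 - 21s - 120| ≤ 4·7^2 + 21·7 + 120 = 463.
Hence |(-4s^3 + 3s^2 + 6s + 9) + 711| ≤ 463|s − 6| < ε provided |s − 6| < ε/463.
Choosing δ = min(1, ε/463) ensures both conditions, hence |(-4s^3 + 3s^2 + 6s + 9) + 711| < ε.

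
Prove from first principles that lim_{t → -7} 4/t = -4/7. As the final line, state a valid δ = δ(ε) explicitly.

Fix ε > 0. We seek δ > 0 such that 0 < |t + 7| < δ implies |4/t + 4/7| < ε.
|4/t + 4/7| = 4·|-7 − t|/(7·|t|) = 4|t + 7|/(7|t|).
Restrict δ ≤ 7/2. Then |t + 7| < 7/2 gives |t| > 7/2, so 7|t| > 49/2.
Then |4/t + 4/7| < 4|t + 7|/(49/2), which is < ε when |t + 7| < (49/8)ε.
Take δ = min(7/2, (49/8)ε). Then 0 < |t + 7| < δ gives both |t + 7| < 7/2 and |t + 7| < (49/8)ε, so |4/t + 4/7| < ε.

δ = min(7/2, (49/8)ε)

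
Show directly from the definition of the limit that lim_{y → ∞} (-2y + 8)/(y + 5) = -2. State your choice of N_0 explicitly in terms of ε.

Fix ε > 0. We seek N_0 > 0 such that y > N_0 implies |(-2y + 8)/(y + 5) + 2| < ε.
(-2y + 8)/(y + 5) + 2 = ((-2y + 8) − (-2)(y + 5)) / ((y + 5)) = 18/((y + 5)).
For y > 0 we have y + 5 > y, so |(-2y + 8)/(y + 5) + 2| = 18/((y + 5)) < 18/(y) = 18/y.
Thus |(-2y + 8)/(y + 5) + 2| < ε whenever y > 18/ε.
Take N_0 = 18/ε. If y > N_0 then |(-2y + 8)/(y + 5) + 2| < 18/y < ε.

N_0 = 18/ε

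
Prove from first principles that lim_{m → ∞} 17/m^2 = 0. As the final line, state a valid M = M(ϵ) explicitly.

M = (17/ϵ)^{1/2}

Let ϵ > 0. For m ≥ 1, |17/m^2 − 0| = 17/m^2.
17/m^2 < ϵ ⇔ m^2 > 17/ϵ ⇔ m > (17/ϵ)^{1/2}.
Take M = (17/ϵ)^{1/2}. Then m > M implies 17/m^2 < ϵ.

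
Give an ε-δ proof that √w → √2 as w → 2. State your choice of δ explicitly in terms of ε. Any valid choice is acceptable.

Suppose ε > 0. We want δ > 0 such that 0 < |w − 2| < δ implies |√w − √2| < ε.
Rationalise: √w − √2 = (w − 2)/(√w + √2), so |√w − √2| = |w − 2|/(√w + √2).
Restrict δ ≤ 2 so that |w − 2| < 2 forces w > 0, and then √w + √2 > √2.
Hence |√w − √2| < |w − 2|/√2, which is < ε once |w − 2| < √2·ε.
Take δ = min(2, √2·ε). If 0 < |w − 2| < δ then w > 0 and |√w − √2| < |w − 2|/√2 < ε.

δ = min(2, √2·ε)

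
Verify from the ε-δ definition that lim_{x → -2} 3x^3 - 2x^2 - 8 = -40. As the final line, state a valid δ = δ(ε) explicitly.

δ = min(1, ε/67)

Let ε > 0 be given. We want δ > 0 such that 0 < |x + 2| < δ implies |(3x^3 - 2x^2 - 8) + 40| < ε.
(3x^3 - 2x^2 - 8) + 40 = 3x^3 - 2x^2 + 32 = (x + 2)(3x^2 - 8x + 16).
So |(3x^3 - 2x^2 - 8) + 40| = |x + 2|·|3x^2 - 8x + 16|.
Require δ ≤ 1. Then |x + 2| < 1 gives |x| < 3, and by the triangle inequality |3x^2 - 8x + 16| ≤ 3·3^2 + 8·3 + 16 = 67.
Hence |(3x^3 - 2x^2 - 8) + 40| ≤ 67|x + 2| < ε provided |x + 2| < ε/67.
Choosing δ = min(1, ε/67) ensures both conditions, hence |(3x^3 - 2x^2 - 8) + 40| < ε.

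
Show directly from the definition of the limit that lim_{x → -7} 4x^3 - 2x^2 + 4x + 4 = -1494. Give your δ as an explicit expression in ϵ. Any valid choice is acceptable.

δ = min(2, ϵ/808)

Fix ϵ > 0. We want δ > 0 such that 0 < |x + 7| < δ implies |(4x^3 - 2x^2 + 4x + 4) + 1494| < ϵ.
(4x^3 - 2x^2 + 4x + 4) + 1494 = 4x^3 - 2x^2 + 4x + 1498 = (x + 7)(4x^2 - 30x + 214).
So |(4x^3 - 2x^2 + 4x + 4) + 1494| = |x + 7|·|4x^2 - 30x + 214|.
Require δ ≤ 2. Then |x + 7| < 2 gives |x| < 9, and by the triangle inequality |4x^2 - 30x + 214| ≤ 4·9^2 + 30·9 + 214 = 808.
Hence |(4x^3 - 2x^2 + 4x + 4) + 1494| ≤ 808|x + 7| < ϵ provided |x + 7| < ϵ/808.
Choosing δ = min(2, ϵ/808) ensures both conditions, hence |(4x^3 - 2x^2 + 4x + 4) + 1494| < ϵ.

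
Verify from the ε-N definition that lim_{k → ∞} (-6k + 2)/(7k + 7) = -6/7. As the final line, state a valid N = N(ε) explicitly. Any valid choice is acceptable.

N = (8/7)/ε

Fix ε > 0. For k ≥ 1, |(-6k + 2)/(7k + 7) + 6/7| = |56|/(7(7k + 7)) = 56/(7(7k + 7)).
Since 7k + 7 ≥ 7k for k ≥ 1, this is ≤ 56/(7·7k) = (8/7)/k.
So |(-6k + 2)/(7k + 7) + 6/7| < ε whenever k > (8/7)/ε.
Take N = (8/7)/ε. If k > N then |(-6k + 2)/(7k + 7) + 6/7| ≤ (8/7)/k < ε.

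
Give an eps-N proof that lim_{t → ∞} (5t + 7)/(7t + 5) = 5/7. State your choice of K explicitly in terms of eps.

Fix eps > 0. We seek K > 0 such that t > K implies |(5t + 7)/(7t + 5) − (5/7)| < eps.
(5t + 7)/(7t + 5) − (5/7) = (7(5t + 7) − 5(7t + 5)) / (7(7t + 5)) = 24/(7(7t + 5)).
For t > 0 we have 7t + 5 > 7t, so |(5t + 7)/(7t + 5) − (5/7)| = 24/(7(7t + 5)) < 24/(7·7t) = (24/49)/t.
Thus |(5t + 7)/(7t + 5) − (5/7)| < eps whenever t > (24/49)/eps.
Take K = (24/49)/eps. If t > K then |(5t + 7)/(7t + 5) − (5/7)| < (24/49)/t < eps.

K = (24/49)/eps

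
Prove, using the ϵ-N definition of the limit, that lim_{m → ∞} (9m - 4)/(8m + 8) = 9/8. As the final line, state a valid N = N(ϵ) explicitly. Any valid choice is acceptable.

Let ϵ > 0. For m ≥ 1, |(9m - 4)/(8m + 8) − (9/8)| = |-104|/(8(8m + 8)) = 104/(8(8m + 8)).
Since 8m + 8 ≥ 8m for m ≥ 1, this is ≤ 104/(8·8m) = (13/8)/m.
So |(9m - 4)/(8m + 8) − (9/8)| < ϵ whenever m > (13/8)/ϵ.
Take N = (13/8)/ϵ. If m > N then |(9m - 4)/(8m + 8) − (9/8)| ≤ (13/8)/m < ϵ.

N = (13/8)/ϵ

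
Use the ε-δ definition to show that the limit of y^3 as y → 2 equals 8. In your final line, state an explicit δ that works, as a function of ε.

δ = min(1, ε/19)

Let ε > 0. We seek δ > 0 with 0 < |y − 2| < δ ⇒ |y^3 − 8| < ε.
Factor: y^3 − 8 = (y − 2)(y^2 + 2y + 4), so |y^3 − 8| = |y − 2|·|y^2 + 2y + 4|.
Restrict δ ≤ 1. Then |y − 2| < 1 gives |y| < 3, so by the triangle inequality |y^2 + 2y + 4| ≤ 3^2 + 2·3 + 4 = 19.
Hence |y^3 − 8| ≤ 19|y − 2|, which is < ε once |y − 2| < ε/19.
Take δ = min(1, ε/19). If 0 < |y − 2| < δ then both bounds hold and |y^3 − 8| ≤ 19|y − 2| < 19·(ε/19) = ε.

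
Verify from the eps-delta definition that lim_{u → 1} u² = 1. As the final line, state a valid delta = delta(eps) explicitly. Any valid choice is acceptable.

delta = min(1, eps/3)

Let eps > 0. We seek delta > 0 with 0 < |u − 1| < delta ⇒ |u² − 1| < eps.
Factor: u² − 1 = (u − 1)(u + 1), so |u² − 1| = |u − 1|·|u + 1|.
Restrict delta ≤ 1. Then |u − 1| < 1 gives |u| < 2, so by the triangle inequality |u + 1| ≤ 2 + 1 = 3.
Hence |u² − 1| ≤ 3|u − 1|, which is < eps once |u − 1| < eps/3.
Take delta = min(1, eps/3). If 0 < |u − 1| < delta then both bounds hold and |u² − 1| ≤ 3|u − 1| < 3·(eps/3) = eps.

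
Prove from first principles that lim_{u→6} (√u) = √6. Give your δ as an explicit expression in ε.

δ = min(6, √6·ε)

Suppose ε > 0. We want δ > 0 such that 0 < |u − 6| < δ implies |√u − √6| < ε.
Multiplying by the conjugate, |√u − √6| = |u − 6|/(√u + √6).
Restrict δ ≤ 6 so that |u − 6| < 6 forces u > 0, and then √u + √6 > √6.
Hence |√u − √6| < |u − 6|/√6, which is < ε once |u − 6| < √6·ε.
Take δ = min(6, √6·ε). If 0 < |u − 6| < δ then u > 0 and |√u − √6| < |u − 6|/√6 < ε.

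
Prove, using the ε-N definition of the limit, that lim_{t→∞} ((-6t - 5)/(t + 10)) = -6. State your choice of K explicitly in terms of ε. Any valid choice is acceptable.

Let ε > 0. We seek K > 0 such that t > K implies |(-6t - 5)/(t + 10) + 6| < ε.
(-6t - 5)/(t + 10) + 6 = ((-6t - 5) − (-6)(t + 10)) / ((t + 10)) = 55/((t + 10)).
For t > 0 we have t + 10 > t, so |(-6t - 5)/(t + 10) + 6| = 55/((t + 10)) < 55/(t) = 55/t.
Thus |(-6t - 5)/(t + 10) + 6| < ε whenever t > 55/ε.
Take K = 55/ε. If t > K then |(-6t - 5)/(t + 10) + 6| < 55/t < ε.

K = 55/ε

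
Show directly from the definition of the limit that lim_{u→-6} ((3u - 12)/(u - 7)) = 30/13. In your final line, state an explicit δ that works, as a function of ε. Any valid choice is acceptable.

Suppose ε > 0. We want δ > 0 with 0 < |u + 6| < δ ⇒ |(3u - 12)/(u - 7) − (30/13)| < ε.
Combining over a common denominator, (3u - 12)/(u - 7) − (30/13) = [(3u - 12)·(-13) − (-30)·(u - 7)] / [(-13)·(u - 7)] = -9(u + 6) / ((-13)(u - 7)).
So |(3u - 12)/(u - 7) − (30/13)| = 9|u + 6| / (13·|u − 7|).
Require δ ≤ 13/2, so |u − 7| ≥ |-13| − |u + 6| > 13 − 13/2 = 13/2.
Hence |(3u - 12)/(u - 7) − (30/13)| < 9|u + 6|/(13·(13/2)) = (18/169)|u + 6|, which is < ε once |u + 6| < (169/18)ε.
Take δ = min(13/2, (169/18)ε). Then 0 < |u + 6| < δ forces both bounds, so |(3u - 12)/(u - 7) − (30/13)| < ε.

δ = min(13/2, (169/18)ε)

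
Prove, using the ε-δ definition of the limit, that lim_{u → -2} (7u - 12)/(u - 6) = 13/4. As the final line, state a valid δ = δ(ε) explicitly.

Fix ε > 0. We want δ > 0 with 0 < |u + 2| < δ ⇒ |(7u - 12)/(u - 6) − (13/4)| < ε.
Combining over a common denominator, (7u - 12)/(u - 6) − (13/4) = [(7u - 12)·(-8) − (-26)·(u - 6)] / [(-8)·(u - 6)] = -30(u + 2) / ((-8)(u - 6)).
So |(7u - 12)/(u - 6) − (13/4)| = 30|u + 2| / (8·|u − 6|).
Require δ ≤ 4, so |u − 6| ≥ |-8| − |u + 2| > 8 − 4 = 4.
Hence |(7u - 12)/(u - 6) − (13/4)| < 30|u + 2|/(8·4) = (15/16)|u + 2|, which is < ε once |u + 2| < (16/15)ε.
Take δ = min(4, (16/15)ε). Then 0 < |u + 2| < δ forces both bounds, so |(7u - 12)/(u - 6) − (13/4)| < ε.

δ = min(4, (16/15)ε)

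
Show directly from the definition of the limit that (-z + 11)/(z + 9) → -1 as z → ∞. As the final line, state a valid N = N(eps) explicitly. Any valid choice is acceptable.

Let eps > 0. We seek N > 0 such that z > N implies |(-z + 11)/(z + 9) + 1| < eps.
(-z + 11)/(z + 9) + 1 = ((-z + 11) − (-1)(z + 9)) / ((z + 9)) = 20/((z + 9)).
For z > 0 we have z + 9 > z, so |(-z + 11)/(z + 9) + 1| = 20/((z + 9)) < 20/(z) = 20/z.
Thus |(-z + 11)/(z + 9) + 1| < eps whenever z > 20/eps.
Take N = 20/eps. If z > N then |(-z + 11)/(z + 9) + 1| < 20/z < eps.

N = 20/eps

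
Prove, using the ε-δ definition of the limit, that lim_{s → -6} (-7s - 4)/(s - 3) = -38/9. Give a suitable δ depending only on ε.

Fix ε > 0. We want δ > 0 with 0 < |s + 6| < δ ⇒ |(-7s - 4)/(s - 3) + 38/9| < ε.
Combining over a common denominator, (-7s - 4)/(s - 3) + 38/9 = [(-7s - 4)·(-9) − 38·(s - 3)] / [(-9)·(s - 3)] = 25(s + 6) / ((-9)(s - 3)).
So |(-7s - 4)/(s - 3) + 38/9| = 25|s + 6| / (9·|s − 3|).
Require δ ≤ 9/2, so |s − 3| ≥ |-9| − |s + 6| > 9 − 9/2 = 9/2.
Hence |(-7s - 4)/(s - 3) + 38/9| < 25|s + 6|/(9·(9/2)) = (50/81)|s + 6|, which is < ε once |s + 6| < (81/50)ε.
Take δ = min(9/2, (81/50)ε). Then 0 < |s + 6| < δ forces both bounds, so |(-7s - 4)/(s - 3) + 38/9| < ε.

δ = min(9/2, (81/50)ε)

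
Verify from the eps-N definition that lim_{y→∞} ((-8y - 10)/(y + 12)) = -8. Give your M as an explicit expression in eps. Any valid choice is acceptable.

Suppose eps > 0. We seek M > 0 such that y > M implies |(-8y - 10)/(y + 12) + 8| < eps.
(-8y - 10)/(y + 12) + 8 = ((-8y - 10) − (-8)(y + 12)) / ((y + 12)) = 86/((y + 12)).
For y > 0 we have y + 12 > y, so |(-8y - 10)/(y + 12) + 8| = 86/((y + 12)) < 86/(y) = 86/y.
Thus |(-8y - 10)/(y + 12) + 8| < eps whenever y > 86/eps.
Take M = 86/eps. If y > M then |(-8y - 10)/(y + 12) + 8| < 86/y < eps.

M = 86/eps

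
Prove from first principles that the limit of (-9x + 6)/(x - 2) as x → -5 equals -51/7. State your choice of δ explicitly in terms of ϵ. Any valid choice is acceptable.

δ = min(7/2, (49/24)ϵ)

Let ϵ > 0. We want δ > 0 with 0 < |x + 5| < δ ⇒ |(-9x + 6)/(x - 2) + 51/7| < ϵ.
Combining over a common denominator, (-9x + 6)/(x - 2) + 51/7 = [(-9x + 6)·(-7) − 51·(x - 2)] / [(-7)·(x - 2)] = 12(x + 5) / ((-7)(x - 2)).
So |(-9x + 6)/(x - 2) + 51/7| = 12|x + 5| / (7·|x − 2|).
Restrict δ ≤ 7/2. Then |x + 5| < 7/2 gives |x − 2| = |(x + 5) + (-7)| ≥ 7 − 7/2 = 7/2.
Hence |(-9x + 6)/(x - 2) + 51/7| < 12|x + 5|/(7·(7/2)) = (24/49)|x + 5|, which is < ϵ once |x + 5| < (49/24)ϵ.
Take δ = min(7/2, (49/24)ϵ). Then 0 < |x + 5| < δ forces both bounds, so |(-9x + 6)/(x - 2) + 51/7| < ϵ.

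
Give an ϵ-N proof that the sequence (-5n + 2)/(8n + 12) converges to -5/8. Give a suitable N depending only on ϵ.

N = (19/16)/ϵ

Let ϵ > 0. For n ≥ 1, |(-5n + 2)/(8n + 12) + 5/8| = |76|/(8(8n + 12)) = 76/(8(8n + 12)).
Since 8n + 12 ≥ 8n for n ≥ 1, this is ≤ 76/(8·8n) = (19/16)/n.
So |(-5n + 2)/(8n + 12) + 5/8| < ϵ whenever n > (19/16)/ϵ.
Take N = (19/16)/ϵ. If n > N then |(-5n + 2)/(8n + 12) + 5/8| ≤ (19/16)/n < ϵ.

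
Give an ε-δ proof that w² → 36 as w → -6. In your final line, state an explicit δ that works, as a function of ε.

Suppose ε > 0. We seek δ > 0 with 0 < |w + 6| < δ ⇒ |w² − 36| < ε.
Factor: w² − 36 = (w + 6)(w - 6), so |w² − 36| = |w + 6|·|w - 6|.
Impose δ ≤ 1 so that |w| < 7; then |w - 6| ≤ 13.
Hence |w² − 36| ≤ 13|w + 6|, which is < ε once |w + 6| < ε/13.
Take δ = min(1, ε/13). If 0 < |w + 6| < δ then both bounds hold and |w² − 36| ≤ 13|w + 6| < 13·(ε/13) = ε.

δ = min(1, ε/13)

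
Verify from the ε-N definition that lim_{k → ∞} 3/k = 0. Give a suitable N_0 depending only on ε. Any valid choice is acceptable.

N_0 = 3/ε

Let ε > 0. For k ≥ 1, |3/k − 0| = 3/(k) ≤ 3/k.
We need 3/k < ε, i.e. k > 3/ε.
Take N_0 = 3/ε. If k > N_0 then |3/k| ≤ 3/k < ε.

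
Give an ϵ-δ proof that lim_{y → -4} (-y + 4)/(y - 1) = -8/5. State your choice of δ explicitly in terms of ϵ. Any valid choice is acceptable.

δ = min(5/2, (25/6)ϵ)

Let ϵ > 0. We want δ > 0 with 0 < |y + 4| < δ ⇒ |(-y + 4)/(y - 1) + 8/5| < ϵ.
Combining over a common denominator, (-y + 4)/(y - 1) + 8/5 = [(-y + 4)·(-5) − 8·(y - 1)] / [(-5)·(y - 1)] = -3(y + 4) / ((-5)(y - 1)).
So |(-y + 4)/(y - 1) + 8/5| = 3|y + 4| / (5·|y − 1|).
Restrict δ ≤ 5/2. Then |y + 4| < 5/2 gives |y − 1| = |(y + 4) + (-5)| ≥ 5 − 5/2 = 5/2.
Hence |(-y + 4)/(y - 1) + 8/5| < 3|y + 4|/(5·(5/2)) = (6/25)|y + 4|, which is < ϵ once |y + 4| < (25/6)ϵ.
Take δ = min(5/2, (25/6)ϵ). Then 0 < |y + 4| < δ forces both bounds, so |(-y + 4)/(y - 1) + 8/5| < ϵ.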